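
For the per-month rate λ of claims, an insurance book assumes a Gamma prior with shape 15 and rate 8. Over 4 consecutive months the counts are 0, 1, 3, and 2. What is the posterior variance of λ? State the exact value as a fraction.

Total count: 0 + 1 + 3 + 2 = 6.
Total exposure: 4 months.
Posterior: α' = 15 + 6 = 21, β' = 8 + 4 = 12.
Posterior variance = α'/β'² = 21/144 = 7/48.

7/48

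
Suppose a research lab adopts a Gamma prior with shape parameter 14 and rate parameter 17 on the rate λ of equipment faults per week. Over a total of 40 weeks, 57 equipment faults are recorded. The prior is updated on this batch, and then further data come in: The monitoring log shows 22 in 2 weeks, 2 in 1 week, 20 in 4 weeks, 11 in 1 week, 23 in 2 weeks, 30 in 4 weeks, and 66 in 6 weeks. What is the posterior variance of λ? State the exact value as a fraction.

Total count 57 over total exposure 40 weeks.
After the first batch: Gamma(14 + 57, 17 + 40) = Gamma(71, 57).
Total count: 22 + 2 + 20 + 11 + 23 + 30 + 66 = 174.
Total exposure: 2 + 1 + 4 + 1 + 2 + 4 + 6 = 20 weeks.
After the second batch: Gamma(71 + 174, 57 + 20) = Gamma(245, 77).
Posterior variance = α'/β'² = 245/5929 = 5/121.

5/121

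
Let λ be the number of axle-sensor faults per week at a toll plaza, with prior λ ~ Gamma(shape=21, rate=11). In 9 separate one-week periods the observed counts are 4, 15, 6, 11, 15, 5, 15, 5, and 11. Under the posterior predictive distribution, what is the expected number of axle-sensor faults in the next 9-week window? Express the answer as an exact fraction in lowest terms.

Total count: 4 + 15 + 6 + 11 + 15 + 5 + 15 + 5 + 11 = 87.
Total exposure: 9 weeks.
By Gamma–Poisson conjugacy, the posterior is Gamma(α + Σx, β + Σt) = Gamma(21 + 87, 11 + 9) = Gamma(108, 20).
Predictive mean over a 9-week window = T·E[λ|data] = 9·108/20 = 243/5.

243/5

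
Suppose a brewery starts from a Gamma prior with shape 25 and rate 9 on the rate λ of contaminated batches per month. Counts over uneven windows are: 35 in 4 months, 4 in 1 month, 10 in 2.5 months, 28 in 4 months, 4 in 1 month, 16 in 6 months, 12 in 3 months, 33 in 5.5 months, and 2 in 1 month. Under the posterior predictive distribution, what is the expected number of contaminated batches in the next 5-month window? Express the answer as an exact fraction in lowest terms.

Total count: 35 + 4 + 10 + 28 + 4 + 16 + 12 + 33 + 2 = 144.
Total exposure: 4 + 1 + 2.5 + 4 + 1 + 6 + 3 + 5.5 + 1 = 28 months.
Conjugate update: add total count to the shape and total exposure to the rate, giving Gamma(169, 37).
Predictive mean over a 5-month window = T·E[λ|data] = 5·169/37 = 845/37.

845/37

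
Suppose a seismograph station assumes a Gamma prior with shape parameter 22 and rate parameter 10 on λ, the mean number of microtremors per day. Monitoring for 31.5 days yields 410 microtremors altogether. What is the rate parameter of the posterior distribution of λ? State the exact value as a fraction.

Total count 410 over total exposure 31.5 days.
Posterior: α' = 22 + 410 = 432, β' = 10 + 31.5 = 83/2.

83/2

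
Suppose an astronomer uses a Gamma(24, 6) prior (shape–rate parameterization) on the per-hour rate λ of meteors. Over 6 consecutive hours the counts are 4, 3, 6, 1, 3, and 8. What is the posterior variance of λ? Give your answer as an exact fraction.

Total count: 4 + 3 + 6 + 1 + 3 + 8 = 25.
Total exposure: 6 hours.
Conjugate update: add total count to the shape and total exposure to the rate, giving Gamma(49, 12).
Posterior variance = α'/β'² = 49/144.

49/144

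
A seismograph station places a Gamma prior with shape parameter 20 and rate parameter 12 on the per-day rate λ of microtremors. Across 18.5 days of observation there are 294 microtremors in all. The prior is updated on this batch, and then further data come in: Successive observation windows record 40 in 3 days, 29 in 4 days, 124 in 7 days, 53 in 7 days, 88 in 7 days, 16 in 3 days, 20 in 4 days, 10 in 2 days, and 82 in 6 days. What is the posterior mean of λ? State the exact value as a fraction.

1552/147

Total count 294 over total exposure 18.5 days.
After the first batch: Gamma(20 + 294, 12 + 18.5) = Gamma(314, 61/2).
Total count: 40 + 29 + 124 + 53 + 88 + 16 + 20 + 10 + 82 = 462.
Total exposure: 3 + 4 + 7 + 7 + 7 + 3 + 4 + 2 + 6 = 43 days.
After the second batch: Gamma(314 + 462, 61/2 + 43) = Gamma(776, 147/2).
Posterior mean = α'/β' = 776/(147/2) = 1552/147.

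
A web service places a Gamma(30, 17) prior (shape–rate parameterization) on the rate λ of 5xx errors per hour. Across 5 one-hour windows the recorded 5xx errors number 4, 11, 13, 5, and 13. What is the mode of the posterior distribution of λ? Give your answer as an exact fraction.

Total count: 4 + 11 + 13 + 5 + 13 = 46.
Total exposure: 5 hours.
By Gamma–Poisson conjugacy, the posterior is Gamma(α + Σx, β + Σt) = Gamma(30 + 46, 17 + 5) = Gamma(76, 22).
Posterior mode = (α'−1)/β' = 75/22.

75/22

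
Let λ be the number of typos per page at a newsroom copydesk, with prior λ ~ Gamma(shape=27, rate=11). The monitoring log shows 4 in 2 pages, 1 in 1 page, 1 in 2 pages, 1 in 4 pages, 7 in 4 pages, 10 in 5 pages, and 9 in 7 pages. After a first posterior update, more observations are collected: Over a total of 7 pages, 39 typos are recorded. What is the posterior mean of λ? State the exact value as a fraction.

99/43

Total count: 4 + 1 + 1 + 1 + 7 + 10 + 9 = 33.
Total exposure: 2 + 1 + 2 + 4 + 4 + 5 + 7 = 25 pages.
After the first batch: Gamma(27 + 33, 11 + 25) = Gamma(60, 36).
Total count 39 over total exposure 7 pages.
After the second batch: Gamma(60 + 39, 36 + 7) = Gamma(99, 43).
Posterior mean = α'/β' = 99/43.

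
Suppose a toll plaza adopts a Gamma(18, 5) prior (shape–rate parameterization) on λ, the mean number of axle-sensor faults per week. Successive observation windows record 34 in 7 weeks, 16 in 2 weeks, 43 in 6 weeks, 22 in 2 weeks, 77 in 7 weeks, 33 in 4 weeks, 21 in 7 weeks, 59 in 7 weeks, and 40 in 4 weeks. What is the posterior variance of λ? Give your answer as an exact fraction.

121/867

Total count: 34 + 16 + 43 + 22 + 77 + 33 + 21 + 59 + 40 = 345.
Total exposure: 7 + 2 + 6 + 2 + 7 + 4 + 7 + 7 + 4 = 46 weeks.
Posterior: α' = 18 + 345 = 363, β' = 5 + 46 = 51.
Posterior variance = α'/β'² = 363/2601 = 121/867.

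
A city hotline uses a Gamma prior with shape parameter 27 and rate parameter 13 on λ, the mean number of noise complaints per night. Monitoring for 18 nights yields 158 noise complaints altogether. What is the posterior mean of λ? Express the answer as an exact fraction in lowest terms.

185/31

Total count 158 over total exposure 18 nights.
Conjugate update: add total count to the shape and total exposure to the rate, giving Gamma(185, 31).
Posterior mean = α'/β' = 185/31.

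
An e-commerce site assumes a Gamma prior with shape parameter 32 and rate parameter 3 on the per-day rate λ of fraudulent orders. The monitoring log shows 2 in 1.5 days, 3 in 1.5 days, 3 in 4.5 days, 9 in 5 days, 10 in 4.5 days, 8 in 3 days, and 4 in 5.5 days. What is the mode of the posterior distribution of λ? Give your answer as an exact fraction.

140/57

Total count: 2 + 3 + 3 + 9 + 10 + 8 + 4 = 39.
Total exposure: 1.5 + 1.5 + 4.5 + 5 + 4.5 + 3 + 5.5 = 25.5 days.
The Gamma prior is conjugate for the Poisson rate, so λ | data ~ Gamma(32+39, 3+25.5) = Gamma(71, 57/2).
Posterior mode = (α'−1)/β' = 70/(57/2) = 140/57.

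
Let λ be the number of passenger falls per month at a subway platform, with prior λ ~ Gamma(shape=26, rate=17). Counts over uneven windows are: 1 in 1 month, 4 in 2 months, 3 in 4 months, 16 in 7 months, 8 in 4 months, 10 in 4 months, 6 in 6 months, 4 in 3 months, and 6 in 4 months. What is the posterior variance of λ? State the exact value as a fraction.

21/676

Total count: 1 + 4 + 3 + 16 + 8 + 10 + 6 + 4 + 6 = 58.
Total exposure: 1 + 2 + 4 + 7 + 4 + 4 + 6 + 3 + 4 = 35 months.
Conjugate update: add total count to the shape and total exposure to the rate, giving Gamma(84, 52).
Posterior variance = α'/β'² = 84/2704 = 21/676.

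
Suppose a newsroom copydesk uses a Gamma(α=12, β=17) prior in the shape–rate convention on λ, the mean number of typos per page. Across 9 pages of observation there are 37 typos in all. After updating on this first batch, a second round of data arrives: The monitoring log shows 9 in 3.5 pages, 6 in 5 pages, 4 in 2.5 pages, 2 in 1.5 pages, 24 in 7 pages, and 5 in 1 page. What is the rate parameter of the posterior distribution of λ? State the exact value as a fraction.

Total count 37 over total exposure 9 pages.
After the first batch: Gamma(12 + 37, 17 + 9) = Gamma(49, 26).
Total count: 9 + 6 + 4 + 2 + 24 + 5 = 50.
Total exposure: 3.5 + 5 + 2.5 + 1.5 + 7 + 1 = 20.5 pages.
After the second batch: Gamma(49 + 50, 26 + 20.5) = Gamma(99, 93/2).

93/2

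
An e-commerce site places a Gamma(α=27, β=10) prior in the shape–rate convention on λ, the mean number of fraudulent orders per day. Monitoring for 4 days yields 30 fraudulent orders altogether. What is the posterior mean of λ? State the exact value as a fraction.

Total count 30 over total exposure 4 days.
Conjugate update: add total count to the shape and total exposure to the rate, giving Gamma(57, 14).
Posterior mean = α'/β' = 57/14.

57/14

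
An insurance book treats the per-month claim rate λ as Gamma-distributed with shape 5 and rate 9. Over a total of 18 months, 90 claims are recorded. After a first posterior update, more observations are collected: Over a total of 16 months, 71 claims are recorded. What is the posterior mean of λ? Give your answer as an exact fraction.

166/43

Total count 90 over total exposure 18 months.
After the first batch: Gamma(5 + 90, 9 + 18) = Gamma(95, 27).
Total count 71 over total exposure 16 months.
After the second batch: Gamma(95 + 71, 27 + 16) = Gamma(166, 43).
Posterior mean = α'/β' = 166/43.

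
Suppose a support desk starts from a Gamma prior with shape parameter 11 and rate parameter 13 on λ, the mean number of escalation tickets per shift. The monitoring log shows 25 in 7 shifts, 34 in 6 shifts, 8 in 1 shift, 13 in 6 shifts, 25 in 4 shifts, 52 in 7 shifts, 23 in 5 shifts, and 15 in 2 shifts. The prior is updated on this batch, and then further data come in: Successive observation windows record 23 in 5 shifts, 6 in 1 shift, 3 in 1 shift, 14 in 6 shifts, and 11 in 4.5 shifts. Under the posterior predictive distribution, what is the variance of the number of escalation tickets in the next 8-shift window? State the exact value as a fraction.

Total count: 25 + 34 + 8 + 13 + 25 + 52 + 23 + 15 = 195.
Total exposure: 7 + 6 + 1 + 6 + 4 + 7 + 5 + 2 = 38 shifts.
After the first batch: Gamma(11 + 195, 13 + 38) = Gamma(206, 51).
Total count: 23 + 6 + 3 + 14 + 11 = 57.
Total exposure: 5 + 1 + 1 + 6 + 4.5 = 17.5 shifts.
After the second batch: Gamma(206 + 57, 51 + 17.5) = Gamma(263, 137/2).
The posterior predictive for a window of length T is Negative Binomial with variance T·α'·(β'+T)/β'² = 8·263·(153/2)/(18769/4) = 643824/18769.

643824/18769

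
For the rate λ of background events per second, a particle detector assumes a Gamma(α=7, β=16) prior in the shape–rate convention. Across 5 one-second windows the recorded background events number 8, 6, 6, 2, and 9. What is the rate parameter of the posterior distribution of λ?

Total count: 8 + 6 + 6 + 2 + 9 = 31.
Total exposure: 5 seconds.
The Gamma prior is conjugate for the Poisson rate, so λ | data ~ Gamma(7+31, 16+5) = Gamma(38, 21).

21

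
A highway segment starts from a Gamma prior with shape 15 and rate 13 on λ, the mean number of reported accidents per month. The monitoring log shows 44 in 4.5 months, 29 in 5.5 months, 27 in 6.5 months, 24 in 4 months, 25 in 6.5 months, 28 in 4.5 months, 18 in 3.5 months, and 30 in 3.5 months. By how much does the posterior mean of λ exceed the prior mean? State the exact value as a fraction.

4695/1339

Total count: 44 + 29 + 27 + 24 + 25 + 28 + 18 + 30 = 225.
Total exposure: 4.5 + 5.5 + 6.5 + 4 + 6.5 + 4.5 + 3.5 + 3.5 = 38.5 months.
Posterior: α' = 15 + 225 = 240, β' = 13 + 38.5 = 103/2.
Posterior mean = 240/(103/2) = 480/103; prior mean = 15/13 = 15/13. Difference = 480/103 − 15/13 = 4695/1339.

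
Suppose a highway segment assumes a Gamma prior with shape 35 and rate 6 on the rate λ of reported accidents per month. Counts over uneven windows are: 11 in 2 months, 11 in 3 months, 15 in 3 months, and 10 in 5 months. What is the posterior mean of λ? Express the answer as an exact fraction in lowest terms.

Total count: 11 + 11 + 15 + 10 = 47.
Total exposure: 2 + 3 + 3 + 5 = 13 months.
By Gamma–Poisson conjugacy, the posterior is Gamma(α + Σx, β + Σt) = Gamma(35 + 47, 6 + 13) = Gamma(82, 19).
Posterior mean = α'/β' = 82/19.

82/19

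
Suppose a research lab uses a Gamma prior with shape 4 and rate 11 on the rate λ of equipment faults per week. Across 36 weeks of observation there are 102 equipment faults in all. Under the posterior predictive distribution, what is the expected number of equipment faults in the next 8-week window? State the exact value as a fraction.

Total count 102 over total exposure 36 weeks.
Gamma(α, β) with Poisson data over total exposure Σt gives posterior Gamma(α+Σx, β+Σt) = Gamma(106, 47).
Predictive mean over an 8-week window = T·E[λ|data] = 8·106/47 = 848/47.

848/47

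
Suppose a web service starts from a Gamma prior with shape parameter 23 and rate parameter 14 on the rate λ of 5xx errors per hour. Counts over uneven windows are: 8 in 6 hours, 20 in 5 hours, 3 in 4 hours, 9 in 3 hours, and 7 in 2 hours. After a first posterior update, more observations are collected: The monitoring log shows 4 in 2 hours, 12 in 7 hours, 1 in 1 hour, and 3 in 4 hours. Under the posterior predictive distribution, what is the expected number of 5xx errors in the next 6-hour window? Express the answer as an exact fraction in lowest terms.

45/4

Total count: 8 + 20 + 3 + 9 + 7 = 47.
Total exposure: 6 + 5 + 4 + 3 + 2 = 20 hours.
After the first batch: Gamma(23 + 47, 14 + 20) = Gamma(70, 34).
Total count: 4 + 12 + 1 + 3 = 20.
Total exposure: 2 + 7 + 1 + 4 = 14 hours.
After the second batch: Gamma(70 + 20, 34 + 14) = Gamma(90, 48).
Predictive mean over a 6-hour window = T·E[λ|data] = 6·90/48 = 45/4.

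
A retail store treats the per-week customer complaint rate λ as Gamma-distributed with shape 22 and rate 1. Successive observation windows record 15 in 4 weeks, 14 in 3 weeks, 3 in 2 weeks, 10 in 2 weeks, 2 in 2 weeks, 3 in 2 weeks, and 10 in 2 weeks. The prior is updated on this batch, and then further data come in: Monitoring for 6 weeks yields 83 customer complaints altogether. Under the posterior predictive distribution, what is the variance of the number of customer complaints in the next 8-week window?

72

Total count: 15 + 14 + 3 + 10 + 2 + 3 + 10 = 57.
Total exposure: 4 + 3 + 2 + 2 + 2 + 2 + 2 = 17 weeks.
After the first batch: Gamma(22 + 57, 1 + 17) = Gamma(79, 18).
Total count 83 over total exposure 6 weeks.
After the second batch: Gamma(79 + 83, 18 + 6) = Gamma(162, 24).
The posterior predictive for a window of length T is Negative Binomial with variance T·α'·(β'+T)/β'² = 8·162·32/576 = 72.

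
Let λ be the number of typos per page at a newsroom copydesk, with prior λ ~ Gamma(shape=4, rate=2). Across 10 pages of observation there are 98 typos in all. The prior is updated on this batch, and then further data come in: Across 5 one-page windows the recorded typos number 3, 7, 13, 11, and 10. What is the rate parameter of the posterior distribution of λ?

Total count 98 over total exposure 10 pages.
After the first batch: Gamma(4 + 98, 2 + 10) = Gamma(102, 12).
Total count: 3 + 7 + 13 + 11 + 10 = 44.
Total exposure: 5 pages.
After the second batch: Gamma(102 + 44, 12 + 5) = Gamma(146, 17).

17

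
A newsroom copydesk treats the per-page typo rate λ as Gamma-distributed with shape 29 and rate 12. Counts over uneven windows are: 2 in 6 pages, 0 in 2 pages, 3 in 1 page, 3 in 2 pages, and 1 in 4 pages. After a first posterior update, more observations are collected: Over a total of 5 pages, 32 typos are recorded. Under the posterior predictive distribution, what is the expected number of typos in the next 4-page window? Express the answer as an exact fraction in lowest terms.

35/4

Total count: 2 + 0 + 3 + 3 + 1 = 9.
Total exposure: 6 + 2 + 1 + 2 + 4 = 15 pages.
After the first batch: Gamma(29 + 9, 12 + 15) = Gamma(38, 27).
Total count 32 over total exposure 5 pages.
After the second batch: Gamma(38 + 32, 27 + 5) = Gamma(70, 32).
Predictive mean over a 4-page window = T·E[λ|data] = 4·70/32 = 35/4.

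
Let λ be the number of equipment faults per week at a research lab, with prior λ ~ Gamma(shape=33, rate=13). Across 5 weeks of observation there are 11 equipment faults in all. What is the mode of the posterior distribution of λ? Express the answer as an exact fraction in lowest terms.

43/18

Total count 11 over total exposure 5 weeks.
Conjugate update: add total count to the shape and total exposure to the rate, giving Gamma(44, 18).
Posterior mode = (α'−1)/β' = 43/18.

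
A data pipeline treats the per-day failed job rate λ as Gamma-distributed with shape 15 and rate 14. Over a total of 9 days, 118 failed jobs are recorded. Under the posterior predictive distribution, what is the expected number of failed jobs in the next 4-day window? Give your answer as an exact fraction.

Total count 118 over total exposure 9 days.
Gamma(α, β) with Poisson data over total exposure Σt gives posterior Gamma(α+Σx, β+Σt) = Gamma(133, 23).
Predictive mean over a 4-day window = T·E[λ|data] = 4·133/23 = 532/23.

532/23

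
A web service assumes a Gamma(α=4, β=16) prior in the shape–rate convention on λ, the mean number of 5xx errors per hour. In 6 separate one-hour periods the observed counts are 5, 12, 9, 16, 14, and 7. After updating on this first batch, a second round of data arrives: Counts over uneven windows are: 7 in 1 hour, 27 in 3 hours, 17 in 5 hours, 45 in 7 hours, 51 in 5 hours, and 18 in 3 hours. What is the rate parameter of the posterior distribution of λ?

46

Total count: 5 + 12 + 9 + 16 + 14 + 7 = 63.
Total exposure: 6 hours.
After the first batch: Gamma(4 + 63, 16 + 6) = Gamma(67, 22).
Total count: 7 + 27 + 17 + 45 + 51 + 18 = 165.
Total exposure: 1 + 3 + 5 + 7 + 5 + 3 = 24 hours.
After the second batch: Gamma(67 + 165, 22 + 24) = Gamma(232, 46).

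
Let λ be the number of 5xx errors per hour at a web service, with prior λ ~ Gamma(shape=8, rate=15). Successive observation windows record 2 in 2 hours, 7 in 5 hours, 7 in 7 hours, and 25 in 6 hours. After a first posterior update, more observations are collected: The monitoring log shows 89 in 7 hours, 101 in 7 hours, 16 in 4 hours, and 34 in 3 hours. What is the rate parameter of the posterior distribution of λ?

56

Total count: 2 + 7 + 7 + 25 = 41.
Total exposure: 2 + 5 + 7 + 6 = 20 hours.
After the first batch: Gamma(8 + 41, 15 + 20) = Gamma(49, 35).
Total count: 89 + 101 + 16 + 34 = 240.
Total exposure: 7 + 7 + 4 + 3 = 21 hours.
After the second batch: Gamma(49 + 240, 35 + 21) = Gamma(289, 56).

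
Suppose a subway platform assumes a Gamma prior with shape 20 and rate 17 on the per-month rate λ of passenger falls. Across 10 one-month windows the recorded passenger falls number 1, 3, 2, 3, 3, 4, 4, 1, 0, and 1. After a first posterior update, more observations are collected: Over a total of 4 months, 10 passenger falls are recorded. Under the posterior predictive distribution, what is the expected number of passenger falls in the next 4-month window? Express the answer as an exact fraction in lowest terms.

Total count: 1 + 3 + 2 + 3 + 3 + 4 + 4 + 1 + 0 + 1 = 22.
Total exposure: 10 months.
After the first batch: Gamma(20 + 22, 17 + 10) = Gamma(42, 27).
Total count 10 over total exposure 4 months.
After the second batch: Gamma(42 + 10, 27 + 4) = Gamma(52, 31).
Predictive mean over a 4-month window = T·E[λ|data] = 4·52/31 = 208/31.

208/31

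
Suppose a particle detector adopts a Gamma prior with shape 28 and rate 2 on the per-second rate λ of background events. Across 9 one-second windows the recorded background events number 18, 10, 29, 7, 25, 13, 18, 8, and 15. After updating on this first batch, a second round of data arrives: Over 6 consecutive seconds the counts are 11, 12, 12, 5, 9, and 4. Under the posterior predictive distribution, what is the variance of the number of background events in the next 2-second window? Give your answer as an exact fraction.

Total count: 18 + 10 + 29 + 7 + 25 + 13 + 18 + 8 + 15 = 143.
Total exposure: 9 seconds.
After the first batch: Gamma(28 + 143, 2 + 9) = Gamma(171, 11).
Total count: 11 + 12 + 12 + 5 + 9 + 4 = 53.
Total exposure: 6 seconds.
After the second batch: Gamma(171 + 53, 11 + 6) = Gamma(224, 17).
The posterior predictive for a window of length T is Negative Binomial with variance T·α'·(β'+T)/β'² = 2·224·19/289 = 8512/289.

8512/289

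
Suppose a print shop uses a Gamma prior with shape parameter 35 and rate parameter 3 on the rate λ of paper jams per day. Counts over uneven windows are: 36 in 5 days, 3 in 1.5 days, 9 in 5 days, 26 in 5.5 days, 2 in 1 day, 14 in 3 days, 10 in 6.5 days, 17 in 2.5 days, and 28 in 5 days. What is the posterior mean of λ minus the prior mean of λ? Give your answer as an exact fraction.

-395/57

Total count: 36 + 3 + 9 + 26 + 2 + 14 + 10 + 17 + 28 = 145.
Total exposure: 5 + 1.5 + 5 + 5.5 + 1 + 3 + 6.5 + 2.5 + 5 = 35 days.
Gamma(α, β) with Poisson data over total exposure Σt gives posterior Gamma(α+Σx, β+Σt) = Gamma(180, 38).
Posterior mean = 180/38 = 90/19; prior mean = 35/3 = 35/3. Difference = 90/19 − 35/3 = -395/57.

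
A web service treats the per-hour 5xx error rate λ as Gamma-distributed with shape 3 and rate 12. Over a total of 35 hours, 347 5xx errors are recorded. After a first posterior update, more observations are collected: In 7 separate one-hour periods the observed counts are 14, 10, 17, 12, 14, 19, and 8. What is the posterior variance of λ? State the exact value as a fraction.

Total count 347 over total exposure 35 hours.
After the first batch: Gamma(3 + 347, 12 + 35) = Gamma(350, 47).
Total count: 14 + 10 + 17 + 12 + 14 + 19 + 8 = 94.
Total exposure: 7 hours.
After the second batch: Gamma(350 + 94, 47 + 7) = Gamma(444, 54).
Posterior variance = α'/β'² = 444/2916 = 37/243.

37/243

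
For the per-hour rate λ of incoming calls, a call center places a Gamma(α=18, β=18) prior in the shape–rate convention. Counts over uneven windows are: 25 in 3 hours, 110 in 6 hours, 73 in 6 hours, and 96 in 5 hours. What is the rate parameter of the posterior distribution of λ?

38

Total count: 25 + 110 + 73 + 96 = 304.
Total exposure: 3 + 6 + 6 + 5 = 20 hours.
By Gamma–Poisson conjugacy, the posterior is Gamma(α + Σx, β + Σt) = Gamma(18 + 304, 18 + 20) = Gamma(322, 38).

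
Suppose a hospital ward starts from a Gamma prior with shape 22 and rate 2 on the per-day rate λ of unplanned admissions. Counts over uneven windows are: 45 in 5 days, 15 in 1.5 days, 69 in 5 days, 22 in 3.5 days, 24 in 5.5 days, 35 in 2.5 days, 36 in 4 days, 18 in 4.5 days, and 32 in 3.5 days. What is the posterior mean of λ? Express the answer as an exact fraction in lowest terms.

318/37

Total count: 45 + 15 + 69 + 22 + 24 + 35 + 36 + 18 + 32 = 296.
Total exposure: 5 + 1.5 + 5 + 3.5 + 5.5 + 2.5 + 4 + 4.5 + 3.5 = 35 days.
Posterior: α' = 22 + 296 = 318, β' = 2 + 35 = 37.
Posterior mean = α'/β' = 318/37.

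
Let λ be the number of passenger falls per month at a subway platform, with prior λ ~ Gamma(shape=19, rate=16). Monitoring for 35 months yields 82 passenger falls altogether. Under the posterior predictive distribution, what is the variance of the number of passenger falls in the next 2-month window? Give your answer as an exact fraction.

Total count 82 over total exposure 35 months.
Posterior: α' = 19 + 82 = 101, β' = 16 + 35 = 51.
The posterior predictive for a window of length T is Negative Binomial with variance T·α'·(β'+T)/β'² = 2·101·53/2601 = 10706/2601.

10706/2601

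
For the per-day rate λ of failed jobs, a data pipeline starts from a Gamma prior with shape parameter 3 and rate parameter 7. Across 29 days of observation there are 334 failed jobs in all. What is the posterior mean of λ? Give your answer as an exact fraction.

Total count 334 over total exposure 29 days.
Posterior: α' = 3 + 334 = 337, β' = 7 + 29 = 36.
Posterior mean = α'/β' = 337/36.

337/36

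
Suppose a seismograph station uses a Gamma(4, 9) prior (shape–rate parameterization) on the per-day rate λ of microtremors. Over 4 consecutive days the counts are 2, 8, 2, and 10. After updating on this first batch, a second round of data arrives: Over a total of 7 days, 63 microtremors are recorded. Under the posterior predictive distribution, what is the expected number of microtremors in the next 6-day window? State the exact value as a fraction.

Total count: 2 + 8 + 2 + 10 = 22.
Total exposure: 4 days.
After the first batch: Gamma(4 + 22, 9 + 4) = Gamma(26, 13).
Total count 63 over total exposure 7 days.
After the second batch: Gamma(26 + 63, 13 + 7) = Gamma(89, 20).
Predictive mean over a 6-day window = T·E[λ|data] = 6·89/20 = 267/10.

267/10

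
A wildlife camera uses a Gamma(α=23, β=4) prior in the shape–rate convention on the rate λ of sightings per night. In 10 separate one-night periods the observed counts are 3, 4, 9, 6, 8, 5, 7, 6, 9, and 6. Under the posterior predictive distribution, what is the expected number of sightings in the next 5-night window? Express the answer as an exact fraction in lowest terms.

Total count: 3 + 4 + 9 + 6 + 8 + 5 + 7 + 6 + 9 + 6 = 63.
Total exposure: 10 nights.
The Gamma prior is conjugate for the Poisson rate, so λ | data ~ Gamma(23+63, 4+10) = Gamma(86, 14).
Predictive mean over a 5-night window = T·E[λ|data] = 5·86/14 = 215/7.

215/7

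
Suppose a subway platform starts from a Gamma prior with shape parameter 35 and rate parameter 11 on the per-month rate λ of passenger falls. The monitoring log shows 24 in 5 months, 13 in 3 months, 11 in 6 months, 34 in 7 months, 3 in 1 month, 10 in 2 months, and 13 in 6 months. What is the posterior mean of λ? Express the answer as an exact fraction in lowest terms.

143/41

Total count: 24 + 13 + 11 + 34 + 3 + 10 + 13 = 108.
Total exposure: 5 + 3 + 6 + 7 + 1 + 2 + 6 = 30 months.
The Gamma prior is conjugate for the Poisson rate, so λ | data ~ Gamma(35+108, 11+30) = Gamma(143, 41).
Posterior mean = α'/β' = 143/41.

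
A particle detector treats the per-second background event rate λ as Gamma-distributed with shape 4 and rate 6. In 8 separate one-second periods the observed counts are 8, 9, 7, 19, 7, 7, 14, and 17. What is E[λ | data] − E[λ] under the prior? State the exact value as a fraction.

Total count: 8 + 9 + 7 + 19 + 7 + 7 + 14 + 17 = 88.
Total exposure: 8 seconds.
Conjugate update: add total count to the shape and total exposure to the rate, giving Gamma(92, 14).
Posterior mean = 92/14 = 46/7; prior mean = 4/6 = 2/3. Difference = 46/7 − 2/3 = 124/21.

124/21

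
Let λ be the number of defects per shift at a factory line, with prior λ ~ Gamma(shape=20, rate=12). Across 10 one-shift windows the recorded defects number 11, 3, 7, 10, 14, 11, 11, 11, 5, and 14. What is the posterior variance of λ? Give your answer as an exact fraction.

117/484

Total count: 11 + 3 + 7 + 10 + 14 + 11 + 11 + 11 + 5 + 14 = 97.
Total exposure: 10 shifts.
Posterior: α' = 20 + 97 = 117, β' = 12 + 10 = 22.
Posterior variance = α'/β'² = 117/484.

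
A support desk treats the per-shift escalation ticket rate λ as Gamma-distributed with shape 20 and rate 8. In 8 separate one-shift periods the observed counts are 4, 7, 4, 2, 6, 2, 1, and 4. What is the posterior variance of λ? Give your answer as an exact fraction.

Total count: 4 + 7 + 4 + 2 + 6 + 2 + 1 + 4 = 30.
Total exposure: 8 shifts.
The Gamma prior is conjugate for the Poisson rate, so λ | data ~ Gamma(20+30, 8+8) = Gamma(50, 16).
Posterior variance = α'/β'² = 50/256 = 25/128.

25/128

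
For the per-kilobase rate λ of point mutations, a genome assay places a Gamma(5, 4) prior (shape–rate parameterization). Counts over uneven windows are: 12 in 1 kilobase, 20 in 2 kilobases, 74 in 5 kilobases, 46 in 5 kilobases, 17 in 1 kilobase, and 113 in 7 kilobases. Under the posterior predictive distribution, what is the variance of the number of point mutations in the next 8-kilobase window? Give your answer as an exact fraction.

Total count: 12 + 20 + 74 + 46 + 17 + 113 = 282.
Total exposure: 1 + 2 + 5 + 5 + 1 + 7 = 21 kilobases.
The Gamma prior is conjugate for the Poisson rate, so λ | data ~ Gamma(5+282, 4+21) = Gamma(287, 25).
The posterior predictive for a window of length T is Negative Binomial with variance T·α'·(β'+T)/β'² = 8·287·33/625 = 75768/625.

75768/625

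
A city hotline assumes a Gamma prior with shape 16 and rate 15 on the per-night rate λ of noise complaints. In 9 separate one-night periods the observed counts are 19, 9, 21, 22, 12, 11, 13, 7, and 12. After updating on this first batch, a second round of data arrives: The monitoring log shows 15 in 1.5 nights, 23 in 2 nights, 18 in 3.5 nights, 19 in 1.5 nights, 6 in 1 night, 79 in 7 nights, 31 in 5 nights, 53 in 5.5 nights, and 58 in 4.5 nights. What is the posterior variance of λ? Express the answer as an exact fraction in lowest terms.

16/111

Total count: 19 + 9 + 21 + 22 + 12 + 11 + 13 + 7 + 12 = 126.
Total exposure: 9 nights.
After the first batch: Gamma(16 + 126, 15 + 9) = Gamma(142, 24).
Total count: 15 + 23 + 18 + 19 + 6 + 79 + 31 + 53 + 58 = 302.
Total exposure: 1.5 + 2 + 3.5 + 1.5 + 1 + 7 + 5 + 5.5 + 4.5 = 31.5 nights.
After the second batch: Gamma(142 + 302, 24 + 31.5) = Gamma(444, 111/2).
Posterior variance = α'/β'² = 444/(12321/4) = 16/111.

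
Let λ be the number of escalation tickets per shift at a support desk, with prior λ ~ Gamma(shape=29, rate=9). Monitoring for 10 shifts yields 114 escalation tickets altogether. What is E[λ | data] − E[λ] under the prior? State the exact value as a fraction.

736/171

Total count 114 over total exposure 10 shifts.
By Gamma–Poisson conjugacy, the posterior is Gamma(α + Σx, β + Σt) = Gamma(29 + 114, 9 + 10) = Gamma(143, 19).
Posterior mean = 143/19 = 143/19; prior mean = 29/9 = 29/9. Difference = 143/19 − 29/9 = 736/171.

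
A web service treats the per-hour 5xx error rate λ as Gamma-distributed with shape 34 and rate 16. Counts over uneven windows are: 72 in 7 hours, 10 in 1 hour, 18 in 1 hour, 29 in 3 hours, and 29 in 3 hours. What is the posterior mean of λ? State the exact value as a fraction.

Total count: 72 + 10 + 18 + 29 + 29 = 158.
Total exposure: 7 + 1 + 1 + 3 + 3 = 15 hours.
Gamma(α, β) with Poisson data over total exposure Σt gives posterior Gamma(α+Σx, β+Σt) = Gamma(192, 31).
Posterior mean = α'/β' = 192/31.

192/31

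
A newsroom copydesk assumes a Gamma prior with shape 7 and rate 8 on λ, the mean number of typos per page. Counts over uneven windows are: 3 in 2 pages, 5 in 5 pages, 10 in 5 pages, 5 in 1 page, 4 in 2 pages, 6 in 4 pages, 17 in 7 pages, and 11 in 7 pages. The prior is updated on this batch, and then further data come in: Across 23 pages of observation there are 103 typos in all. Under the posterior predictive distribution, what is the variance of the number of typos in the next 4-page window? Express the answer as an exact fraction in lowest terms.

Total count: 3 + 5 + 10 + 5 + 4 + 6 + 17 + 11 = 61.
Total exposure: 2 + 5 + 5 + 1 + 2 + 4 + 7 + 7 = 33 pages.
After the first batch: Gamma(7 + 61, 8 + 33) = Gamma(68, 41).
Total count 103 over total exposure 23 pages.
After the second batch: Gamma(68 + 103, 41 + 23) = Gamma(171, 64).
The posterior predictive for a window of length T is Negative Binomial with variance T·α'·(β'+T)/β'² = 4·171·68/4096 = 2907/256.

2907/256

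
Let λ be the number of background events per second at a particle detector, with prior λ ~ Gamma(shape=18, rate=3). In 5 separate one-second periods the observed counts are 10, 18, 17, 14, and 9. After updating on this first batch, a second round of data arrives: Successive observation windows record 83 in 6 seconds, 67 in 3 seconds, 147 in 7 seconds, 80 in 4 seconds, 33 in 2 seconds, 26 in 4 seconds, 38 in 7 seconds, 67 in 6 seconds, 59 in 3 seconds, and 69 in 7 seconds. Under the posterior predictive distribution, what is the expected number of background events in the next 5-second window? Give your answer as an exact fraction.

Total count: 10 + 18 + 17 + 14 + 9 = 68.
Total exposure: 5 seconds.
After the first batch: Gamma(18 + 68, 3 + 5) = Gamma(86, 8).
Total count: 83 + 67 + 147 + 80 + 33 + 26 + 38 + 67 + 59 + 69 = 669.
Total exposure: 6 + 3 + 7 + 4 + 2 + 4 + 7 + 6 + 3 + 7 = 49 seconds.
After the second batch: Gamma(86 + 669, 8 + 49) = Gamma(755, 57).
Predictive mean over a 5-second window = T·E[λ|data] = 5·755/57 = 3775/57.

3775/57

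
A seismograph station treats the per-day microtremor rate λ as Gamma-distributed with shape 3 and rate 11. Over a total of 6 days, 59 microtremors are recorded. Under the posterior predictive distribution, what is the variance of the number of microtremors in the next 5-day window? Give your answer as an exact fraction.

6820/289

Total count 59 over total exposure 6 days.
The Gamma prior is conjugate for the Poisson rate, so λ | data ~ Gamma(3+59, 11+6) = Gamma(62, 17).
The posterior predictive for a window of length T is Negative Binomial with variance T·α'·(β'+T)/β'² = 5·62·22/289 = 6820/289.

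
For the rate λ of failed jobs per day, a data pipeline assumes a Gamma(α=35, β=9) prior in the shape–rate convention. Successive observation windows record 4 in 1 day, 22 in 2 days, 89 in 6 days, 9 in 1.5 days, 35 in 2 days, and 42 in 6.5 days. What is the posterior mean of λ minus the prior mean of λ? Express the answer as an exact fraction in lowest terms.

286/63

Total count: 4 + 22 + 89 + 9 + 35 + 42 = 201.
Total exposure: 1 + 2 + 6 + 1.5 + 2 + 6.5 = 19 days.
The Gamma prior is conjugate for the Poisson rate, so λ | data ~ Gamma(35+201, 9+19) = Gamma(236, 28).
Posterior mean = 236/28 = 59/7; prior mean = 35/9 = 35/9. Difference = 59/7 − 35/9 = 286/63.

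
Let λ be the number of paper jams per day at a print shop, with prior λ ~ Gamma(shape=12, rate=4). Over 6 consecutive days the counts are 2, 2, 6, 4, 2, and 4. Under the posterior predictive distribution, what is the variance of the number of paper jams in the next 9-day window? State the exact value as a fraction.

Total count: 2 + 2 + 6 + 4 + 2 + 4 = 20.
Total exposure: 6 days.
Posterior: α' = 12 + 20 = 32, β' = 4 + 6 = 10.
The posterior predictive for a window of length T is Negative Binomial with variance T·α'·(β'+T)/β'² = 9·32·19/100 = 1368/25.

1368/25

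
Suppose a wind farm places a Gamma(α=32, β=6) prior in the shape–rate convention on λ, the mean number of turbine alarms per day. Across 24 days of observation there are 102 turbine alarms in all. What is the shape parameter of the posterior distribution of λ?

134

Total count 102 over total exposure 24 days.
Gamma(α, β) with Poisson data over total exposure Σt gives posterior Gamma(α+Σx, β+Σt) = Gamma(134, 30).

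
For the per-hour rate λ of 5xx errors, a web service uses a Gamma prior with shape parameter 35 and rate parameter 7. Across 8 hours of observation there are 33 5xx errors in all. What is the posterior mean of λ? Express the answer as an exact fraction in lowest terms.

68/15

Total count 33 over total exposure 8 hours.
Gamma(α, β) with Poisson data over total exposure Σt gives posterior Gamma(α+Σx, β+Σt) = Gamma(68, 15).
Posterior mean = α'/β' = 68/15.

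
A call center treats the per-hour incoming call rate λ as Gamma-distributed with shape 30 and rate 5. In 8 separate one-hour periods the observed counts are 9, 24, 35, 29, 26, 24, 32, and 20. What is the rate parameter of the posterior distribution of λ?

Total count: 9 + 24 + 35 + 29 + 26 + 24 + 32 + 20 = 199.
Total exposure: 8 hours.
Conjugate update: add total count to the shape and total exposure to the rate, giving Gamma(229, 13).

13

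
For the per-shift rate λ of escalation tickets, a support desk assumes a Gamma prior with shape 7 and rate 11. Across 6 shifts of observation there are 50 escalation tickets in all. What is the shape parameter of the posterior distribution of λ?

Total count 50 over total exposure 6 shifts.
Posterior: α' = 7 + 50 = 57, β' = 11 + 6 = 17.

57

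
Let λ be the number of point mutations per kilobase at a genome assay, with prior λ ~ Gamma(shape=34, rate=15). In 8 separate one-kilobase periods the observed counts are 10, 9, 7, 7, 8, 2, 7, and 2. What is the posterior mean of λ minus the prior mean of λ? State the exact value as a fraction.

508/345

Total count: 10 + 9 + 7 + 7 + 8 + 2 + 7 + 2 = 52.
Total exposure: 8 kilobases.
Gamma(α, β) with Poisson data over total exposure Σt gives posterior Gamma(α+Σx, β+Σt) = Gamma(86, 23).
Posterior mean = 86/23 = 86/23; prior mean = 34/15 = 34/15. Difference = 86/23 − 34/15 = 508/345.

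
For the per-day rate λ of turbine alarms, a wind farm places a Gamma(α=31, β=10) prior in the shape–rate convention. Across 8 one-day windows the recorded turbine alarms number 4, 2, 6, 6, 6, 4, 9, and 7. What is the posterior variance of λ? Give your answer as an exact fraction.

25/108

Total count: 4 + 2 + 6 + 6 + 6 + 4 + 9 + 7 = 44.
Total exposure: 8 days.
Conjugate update: add total count to the shape and total exposure to the rate, giving Gamma(75, 18).
Posterior variance = α'/β'² = 75/324 = 25/108.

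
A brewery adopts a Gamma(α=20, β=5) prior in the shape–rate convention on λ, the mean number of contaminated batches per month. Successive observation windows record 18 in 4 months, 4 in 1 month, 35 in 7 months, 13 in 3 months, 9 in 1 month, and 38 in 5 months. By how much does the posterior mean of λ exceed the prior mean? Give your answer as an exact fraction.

33/26

Total count: 18 + 4 + 35 + 13 + 9 + 38 = 117.
Total exposure: 4 + 1 + 7 + 3 + 1 + 5 = 21 months.
By Gamma–Poisson conjugacy, the posterior is Gamma(α + Σx, β + Σt) = Gamma(20 + 117, 5 + 21) = Gamma(137, 26).
Posterior mean = 137/26 = 137/26; prior mean = 20/5 = 4. Difference = 137/26 − 4 = 33/26.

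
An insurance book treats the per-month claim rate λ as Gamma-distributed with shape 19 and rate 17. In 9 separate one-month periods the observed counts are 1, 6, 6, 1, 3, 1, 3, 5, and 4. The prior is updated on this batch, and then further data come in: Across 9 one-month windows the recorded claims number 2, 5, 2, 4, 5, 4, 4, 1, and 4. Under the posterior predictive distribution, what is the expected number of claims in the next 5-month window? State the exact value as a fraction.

Total count: 1 + 6 + 6 + 1 + 3 + 1 + 3 + 5 + 4 = 30.
Total exposure: 9 months.
After the first batch: Gamma(19 + 30, 17 + 9) = Gamma(49, 26).
Total count: 2 + 5 + 2 + 4 + 5 + 4 + 4 + 1 + 4 = 31.
Total exposure: 9 months.
After the second batch: Gamma(49 + 31, 26 + 9) = Gamma(80, 35).
Predictive mean over a 5-month window = T·E[λ|data] = 5·80/35 = 80/7.

80/7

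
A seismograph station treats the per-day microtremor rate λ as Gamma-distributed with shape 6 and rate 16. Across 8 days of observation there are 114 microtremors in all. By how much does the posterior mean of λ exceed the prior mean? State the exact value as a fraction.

37/8

Total count 114 over total exposure 8 days.
By Gamma–Poisson conjugacy, the posterior is Gamma(α + Σx, β + Σt) = Gamma(6 + 114, 16 + 8) = Gamma(120, 24).
Posterior mean = 120/24 = 5; prior mean = 6/16 = 3/8. Difference = 5 − 3/8 = 37/8.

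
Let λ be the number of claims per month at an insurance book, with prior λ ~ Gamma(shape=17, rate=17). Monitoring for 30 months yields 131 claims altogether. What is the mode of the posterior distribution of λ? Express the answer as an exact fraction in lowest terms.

Total count 131 over total exposure 30 months.
By Gamma–Poisson conjugacy, the posterior is Gamma(α + Σx, β + Σt) = Gamma(17 + 131, 17 + 30) = Gamma(148, 47).
Posterior mode = (α'−1)/β' = 147/47.

147/47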